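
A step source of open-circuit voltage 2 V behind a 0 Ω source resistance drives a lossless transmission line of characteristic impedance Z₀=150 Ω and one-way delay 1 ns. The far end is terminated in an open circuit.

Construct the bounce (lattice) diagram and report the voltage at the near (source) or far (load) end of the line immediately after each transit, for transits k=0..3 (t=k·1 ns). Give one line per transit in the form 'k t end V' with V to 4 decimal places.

0 0 source 2.0000
1 1 load 4.0000
2 2 source 2.0000
3 3 load 0.0000

Γ_L=1.000000, Γ_S=-1.000000; launch V₁=2·150/150=2.000000
k=0 src: V=2.0000
k=1 load: inc=2.000000, refl=2.000000·1.000000=2.0000; V=0.000000+2.000000+2.000000=4.0000
k=2 src: inc=2.000000, refl=2.000000·-1.000000=-2.0000; V=2.000000+2.000000+-2.000000=2.0000
k=3 load: inc=-2.000000, refl=-2.000000·1.000000=-2.0000; V=4.000000+-2.000000+-2.000000=0.0000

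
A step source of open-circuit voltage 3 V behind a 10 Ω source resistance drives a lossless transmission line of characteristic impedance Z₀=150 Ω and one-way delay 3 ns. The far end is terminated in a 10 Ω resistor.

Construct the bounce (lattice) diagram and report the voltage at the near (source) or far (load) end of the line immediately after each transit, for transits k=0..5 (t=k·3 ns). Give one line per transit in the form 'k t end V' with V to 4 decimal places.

0 0 source 2.8125
1 3 load 0.3516
2 6 source 2.5049
3 9 load 0.6207
4 12 source 2.2694
5 15 load 0.8268

Γ_L=-0.875000, Γ_S=-0.875000; launch V₁=3·150/160=2.812500
k=0 src: V=2.8125
k=1 load: inc=2.812500, refl=2.812500·-0.875000=-2.4609; V=0.000000+2.812500+-2.460938=0.3516
k=2 src: inc=-2.460938, refl=-2.460938·-0.875000=2.1533; V=2.812500+-2.460938+2.153320=2.5049
k=3 load: inc=2.153320, refl=2.153320·-0.875000=-1.8842; V=0.351562+2.153320+-1.884155=0.6207
k=4 src: inc=-1.884155, refl=-1.884155·-0.875000=1.6486; V=2.504883+-1.884155+1.648636=2.2694
k=5 load: inc=1.648636, refl=1.648636·-0.875000=-1.4426; V=0.620728+1.648636+-1.442556=0.8268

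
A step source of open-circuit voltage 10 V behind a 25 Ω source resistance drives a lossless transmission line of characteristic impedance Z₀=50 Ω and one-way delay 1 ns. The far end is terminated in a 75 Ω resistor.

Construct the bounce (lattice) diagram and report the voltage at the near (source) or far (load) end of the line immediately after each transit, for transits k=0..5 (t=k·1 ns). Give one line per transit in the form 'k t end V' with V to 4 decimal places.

0 0 source 6.6667
1 1 load 8.0000
2 2 source 7.5556
3 3 load 7.4667
4 4 source 7.4963
5 5 load 7.5022

Γ_L=0.200000, Γ_S=-0.333333; launch V₁=10·50/75=6.666667
k=0 src: V=6.6667
k=1 load: inc=6.666667, refl=6.666667·0.200000=1.3333; V=0.000000+6.666667+1.333333=8.0000
k=2 src: inc=1.333333, refl=1.333333·-0.333333=-0.4444; V=6.666667+1.333333+-0.444444=7.5556
k=3 load: inc=-0.444444, refl=-0.444444·0.200000=-0.0889; V=8.000000+-0.444444+-0.088889=7.4667
k=4 src: inc=-0.088889, refl=-0.088889·-0.333333=0.0296; V=7.555556+-0.088889+0.029630=7.4963
k=5 load: inc=0.029630, refl=0.029630·0.200000=0.0059; V=7.466667+0.029630+0.005926=7.5022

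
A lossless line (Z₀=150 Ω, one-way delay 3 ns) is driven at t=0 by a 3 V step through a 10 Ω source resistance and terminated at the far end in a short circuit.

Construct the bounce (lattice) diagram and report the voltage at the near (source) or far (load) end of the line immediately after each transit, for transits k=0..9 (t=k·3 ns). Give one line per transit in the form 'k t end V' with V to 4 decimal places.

0 0 source 2.8125
1 3 load 0.0000
2 6 source 2.4609
3 9 load 0.0000
4 12 source 2.1533
5 15 load 0.0000
6 18 source 1.8842
7 21 load 0.0000
8 24 source 1.6486
9 27 load 0.0000

Γ_L=-1.000000, Γ_S=-0.875000; launch V₁=3·150/160=2.812500
k=0 src: V=2.8125
k=1 load: inc=2.812500, refl=2.812500·-1.000000=-2.8125; V=0.000000+2.812500+-2.812500=0.0000
k=2 src: inc=-2.812500, refl=-2.812500·-0.875000=2.4609; V=2.812500+-2.812500+2.460938=2.4609
k=3 load: inc=2.460938, refl=2.460938·-1.000000=-2.4609; V=0.000000+2.460938+-2.460938=0.0000
k=4 src: inc=-2.460938, refl=-2.460938·-0.875000=2.1533; V=2.460938+-2.460938+2.153320=2.1533
k=5 load: inc=2.153320, refl=2.153320·-1.000000=-2.1533; V=0.000000+2.153320+-2.153320=0.0000
k=6 src: inc=-2.153320, refl=-2.153320·-0.875000=1.8842; V=2.153320+-2.153320+1.884155=1.8842
k=7 load: inc=1.884155, refl=1.884155·-1.000000=-1.8842; V=0.000000+1.884155+-1.884155=0.0000
k=8 src: inc=-1.884155, refl=-1.884155·-0.875000=1.6486; V=1.884155+-1.884155+1.648636=1.6486
k=9 load: inc=1.648636, refl=1.648636·-1.000000=-1.6486; V=0.000000+1.648636+-1.648636=0.0000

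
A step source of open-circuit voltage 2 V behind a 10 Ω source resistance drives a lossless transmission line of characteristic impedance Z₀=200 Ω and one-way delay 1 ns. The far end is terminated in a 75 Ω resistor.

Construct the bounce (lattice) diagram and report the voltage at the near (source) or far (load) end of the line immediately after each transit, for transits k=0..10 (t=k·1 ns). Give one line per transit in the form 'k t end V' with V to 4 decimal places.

0 0 source 1.9048
1 1 load 1.0390
2 2 source 1.8223
3 3 load 1.4662
4 4 source 1.7884
5 5 load 1.6420
6 6 source 1.7744
7 7 load 1.7142
8 8 source 1.7687
9 9 load 1.7439
10 10 source 1.7664

Γ_L=-0.454545, Γ_S=-0.904762; launch V₁=2·200/210=1.904762
k=0 src: V=1.9048
k=1 load: inc=1.904762, refl=1.904762·-0.454545=-0.8658; V=0.000000+1.904762+-0.865801=1.0390
k=2 src: inc=-0.865801, refl=-0.865801·-0.904762=0.7833; V=1.904762+-0.865801+0.783344=1.8223
k=3 load: inc=0.783344, refl=0.783344·-0.454545=-0.3561; V=1.038961+0.783344+-0.356065=1.4662
k=4 src: inc=-0.356065, refl=-0.356065·-0.904762=0.3222; V=1.822305+-0.356065+0.322154=1.7884
k=5 load: inc=0.322154, refl=0.322154·-0.454545=-0.1464; V=1.466239+0.322154+-0.146434=1.6420
k=6 src: inc=-0.146434, refl=-0.146434·-0.904762=0.1325; V=1.788394+-0.146434+0.132488=1.7744
k=7 load: inc=0.132488, refl=0.132488·-0.454545=-0.0602; V=1.641960+0.132488+-0.060222=1.7142
k=8 src: inc=-0.060222, refl=-0.060222·-0.904762=0.0545; V=1.774448+-0.060222+0.054486=1.7687
k=9 load: inc=0.054486, refl=0.054486·-0.454545=-0.0248; V=1.714226+0.054486+-0.024766=1.7439
k=10 src: inc=-0.024766, refl=-0.024766·-0.904762=0.0224; V=1.768712+-0.024766+0.022408=1.7664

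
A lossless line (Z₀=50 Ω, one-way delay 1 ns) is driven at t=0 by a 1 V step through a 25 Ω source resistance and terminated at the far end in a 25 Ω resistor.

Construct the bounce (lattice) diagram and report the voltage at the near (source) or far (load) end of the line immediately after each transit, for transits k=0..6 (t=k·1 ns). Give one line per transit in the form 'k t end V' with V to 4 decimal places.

Γ_L=-0.333333, Γ_S=-0.333333; launch V₁=1·50/75=0.666667
k=0 src: V=0.6667
k=1 load: inc=0.666667, refl=0.666667·-0.333333=-0.2222; V=0.000000+0.666667+-0.222222=0.4444
k=2 src: inc=-0.222222, refl=-0.222222·-0.333333=0.0741; V=0.666667+-0.222222+0.074074=0.5185
k=3 load: inc=0.074074, refl=0.074074·-0.333333=-0.0247; V=0.444444+0.074074+-0.024691=0.4938
k=4 src: inc=-0.024691, refl=-0.024691·-0.333333=0.0082; V=0.518519+-0.024691+0.008230=0.5021
k=5 load: inc=0.008230, refl=0.008230·-0.333333=-0.0027; V=0.493827+0.008230+-0.002743=0.4993
k=6 src: inc=-0.002743, refl=-0.002743·-0.333333=0.0009; V=0.502058+-0.002743+0.000914=0.5002

0 0 source 0.6667
1 1 load 0.4444
2 2 source 0.5185
3 3 load 0.4938
4 4 source 0.5021
5 5 load 0.4993
6 6 source 0.5002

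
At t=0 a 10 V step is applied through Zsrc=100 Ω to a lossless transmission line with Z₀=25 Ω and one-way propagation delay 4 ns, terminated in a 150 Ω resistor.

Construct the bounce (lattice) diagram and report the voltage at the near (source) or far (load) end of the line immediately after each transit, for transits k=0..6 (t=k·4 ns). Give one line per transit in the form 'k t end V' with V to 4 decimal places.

Γ_L=0.714286, Γ_S=0.600000; launch V₁=10·25/125=2.000000
k=0 src: V=2.0000
k=1 load: inc=2.000000, refl=2.000000·0.714286=1.4286; V=0.000000+2.000000+1.428571=3.4286
k=2 src: inc=1.428571, refl=1.428571·0.600000=0.8571; V=2.000000+1.428571+0.857143=4.2857
k=3 load: inc=0.857143, refl=0.857143·0.714286=0.6122; V=3.428571+0.857143+0.612245=4.8980
k=4 src: inc=0.612245, refl=0.612245·0.600000=0.3673; V=4.285714+0.612245+0.367347=5.2653
k=5 load: inc=0.367347, refl=0.367347·0.714286=0.2624; V=4.897959+0.367347+0.262391=5.5277
k=6 src: inc=0.262391, refl=0.262391·0.600000=0.1574; V=5.265306+0.262391+0.157434=5.6851

0 0 source 2.0000
1 4 load 3.4286
2 8 source 4.2857
3 12 load 4.8980
4 16 source 5.2653
5 20 load 5.5277
6 24 source 5.6851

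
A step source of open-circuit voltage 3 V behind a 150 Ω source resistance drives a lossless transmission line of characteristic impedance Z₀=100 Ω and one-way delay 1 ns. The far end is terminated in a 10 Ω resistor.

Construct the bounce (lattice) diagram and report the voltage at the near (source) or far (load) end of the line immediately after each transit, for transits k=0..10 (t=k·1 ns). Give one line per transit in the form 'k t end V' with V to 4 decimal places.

0 0 source 1.2000
1 1 load 0.2182
2 2 source 0.0218
3 3 load 0.1825
4 4 source 0.2146
5 5 load 0.1883
6 6 source 0.1831
7 7 load 0.1874
8 8 source 0.1882
9 9 load 0.1875
10 10 source 0.1874

Γ_L=-0.818182, Γ_S=0.200000; launch V₁=3·100/250=1.200000
k=0 src: V=1.2000
k=1 load: inc=1.200000, refl=1.200000·-0.818182=-0.9818; V=0.000000+1.200000+-0.981818=0.2182
k=2 src: inc=-0.981818, refl=-0.981818·0.200000=-0.1964; V=1.200000+-0.981818+-0.196364=0.0218
k=3 load: inc=-0.196364, refl=-0.196364·-0.818182=0.1607; V=0.218182+-0.196364+0.160661=0.1825
k=4 src: inc=0.160661, refl=0.160661·0.200000=0.0321; V=0.021818+0.160661+0.032132=0.2146
k=5 load: inc=0.032132, refl=0.032132·-0.818182=-0.0263; V=0.182479+0.032132+-0.026290=0.1883
k=6 src: inc=-0.026290, refl=-0.026290·0.200000=-0.0053; V=0.214612+-0.026290+-0.005258=0.1831
k=7 load: inc=-0.005258, refl=-0.005258·-0.818182=0.0043; V=0.188322+-0.005258+0.004302=0.1874
k=8 src: inc=0.004302, refl=0.004302·0.200000=0.0009; V=0.183064+0.004302+0.000860=0.1882
k=9 load: inc=0.000860, refl=0.000860·-0.818182=-0.0007; V=0.187366+0.000860+-0.000704=0.1875
k=10 src: inc=-0.000704, refl=-0.000704·0.200000=-0.0001; V=0.188226+-0.000704+-0.000141=0.1874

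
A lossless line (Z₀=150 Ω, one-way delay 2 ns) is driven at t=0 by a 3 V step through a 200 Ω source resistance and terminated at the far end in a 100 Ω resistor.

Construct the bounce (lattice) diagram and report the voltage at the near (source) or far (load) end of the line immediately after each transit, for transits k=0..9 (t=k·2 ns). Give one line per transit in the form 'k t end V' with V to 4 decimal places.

0 0 source 1.2857
1 2 load 1.0286
2 4 source 0.9918
3 6 load 0.9992
4 8 source 1.0002
5 10 load 1.0000
6 12 source 1.0000
7 14 load 1.0000
8 16 source 1.0000
9 18 load 1.0000

Γ_L=-0.200000, Γ_S=0.142857; launch V₁=3·150/350=1.285714
k=0 src: V=1.2857
k=1 load: inc=1.285714, refl=1.285714·-0.200000=-0.2571; V=0.000000+1.285714+-0.257143=1.0286
k=2 src: inc=-0.257143, refl=-0.257143·0.142857=-0.0367; V=1.285714+-0.257143+-0.036735=0.9918
k=3 load: inc=-0.036735, refl=-0.036735·-0.200000=0.0073; V=1.028571+-0.036735+0.007347=0.9992
k=4 src: inc=0.007347, refl=0.007347·0.142857=0.0010; V=0.991837+0.007347+0.001050=1.0002
k=5 load: inc=0.001050, refl=0.001050·-0.200000=-0.0002; V=0.999184+0.001050+-0.000210=1.0000
k=6 src: inc=-0.000210, refl=-0.000210·0.142857=-0.0000; V=1.000233+-0.000210+-0.000030=1.0000
k=7 load: inc=-0.000030, refl=-0.000030·-0.200000=0.0000; V=1.000023+-0.000030+0.000006=1.0000
k=8 src: inc=0.000006, refl=0.000006·0.142857=0.0000; V=0.999993+0.000006+0.000001=1.0000
k=9 load: inc=0.000001, refl=0.000001·-0.200000=-0.0000; V=0.999999+0.000001+-0.000000=1.0000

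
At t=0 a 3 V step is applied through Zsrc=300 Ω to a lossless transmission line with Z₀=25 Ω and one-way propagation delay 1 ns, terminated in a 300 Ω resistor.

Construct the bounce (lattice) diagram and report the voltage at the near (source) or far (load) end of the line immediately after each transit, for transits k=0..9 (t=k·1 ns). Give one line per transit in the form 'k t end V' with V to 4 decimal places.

0 0 source 0.2308
1 1 load 0.4260
2 2 source 0.5913
3 3 load 0.7311
4 4 source 0.8494
5 5 load 0.9495
6 6 source 1.0342
7 7 load 1.1058
8 8 source 1.1665
9 9 load 1.2178

Γ_L=0.846154, Γ_S=0.846154; launch V₁=3·25/325=0.230769
k=0 src: V=0.2308
k=1 load: inc=0.230769, refl=0.230769·0.846154=0.1953; V=0.000000+0.230769+0.195266=0.4260
k=2 src: inc=0.195266, refl=0.195266·0.846154=0.1652; V=0.230769+0.195266+0.165225=0.5913
k=3 load: inc=0.165225, refl=0.165225·0.846154=0.1398; V=0.426036+0.165225+0.139806=0.7311
k=4 src: inc=0.139806, refl=0.139806·0.846154=0.1183; V=0.591261+0.139806+0.118297=0.8494
k=5 load: inc=0.118297, refl=0.118297·0.846154=0.1001; V=0.731067+0.118297+0.100098=0.9495
k=6 src: inc=0.100098, refl=0.100098·0.846154=0.0847; V=0.849364+0.100098+0.084698=1.0342
k=7 load: inc=0.084698, refl=0.084698·0.846154=0.0717; V=0.949462+0.084698+0.071668=1.1058
k=8 src: inc=0.071668, refl=0.071668·0.846154=0.0606; V=1.034160+0.071668+0.060642=1.1665
k=9 load: inc=0.060642, refl=0.060642·0.846154=0.0513; V=1.105828+0.060642+0.051312=1.2178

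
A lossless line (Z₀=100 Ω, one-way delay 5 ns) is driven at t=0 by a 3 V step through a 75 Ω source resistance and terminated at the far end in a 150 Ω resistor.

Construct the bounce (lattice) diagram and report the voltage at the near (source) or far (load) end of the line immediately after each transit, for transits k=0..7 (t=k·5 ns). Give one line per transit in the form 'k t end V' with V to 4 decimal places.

Γ_L=0.200000, Γ_S=-0.142857; launch V₁=3·100/175=1.714286
k=0 src: V=1.7143
k=1 load: inc=1.714286, refl=1.714286·0.200000=0.3429; V=0.000000+1.714286+0.342857=2.0571
k=2 src: inc=0.342857, refl=0.342857·-0.142857=-0.0490; V=1.714286+0.342857+-0.048980=2.0082
k=3 load: inc=-0.048980, refl=-0.048980·0.200000=-0.0098; V=2.057143+-0.048980+-0.009796=1.9984
k=4 src: inc=-0.009796, refl=-0.009796·-0.142857=0.0014; V=2.008163+-0.009796+0.001399=1.9998
k=5 load: inc=0.001399, refl=0.001399·0.200000=0.0003; V=1.998367+0.001399+0.000280=2.0000
k=6 src: inc=0.000280, refl=0.000280·-0.142857=-0.0000; V=1.999767+0.000280+-0.000040=2.0000
k=7 load: inc=-0.000040, refl=-0.000040·0.200000=-0.0000; V=2.000047+-0.000040+-0.000008=2.0000

0 0 source 1.7143
1 5 load 2.0571
2 10 source 2.0082
3 15 load 1.9984
4 20 source 1.9998
5 25 load 2.0000
6 30 source 2.0000
7 35 load 2.0000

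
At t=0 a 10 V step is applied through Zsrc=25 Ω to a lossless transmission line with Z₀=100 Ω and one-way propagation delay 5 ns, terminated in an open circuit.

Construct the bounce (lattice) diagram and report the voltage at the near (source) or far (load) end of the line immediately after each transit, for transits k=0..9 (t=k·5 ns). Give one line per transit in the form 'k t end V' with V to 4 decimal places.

Γ_L=1.000000, Γ_S=-0.600000; launch V₁=10·100/125=8.000000
k=0 src: V=8.0000
k=1 load: inc=8.000000, refl=8.000000·1.000000=8.0000; V=0.000000+8.000000+8.000000=16.0000
k=2 src: inc=8.000000, refl=8.000000·-0.600000=-4.8000; V=8.000000+8.000000+-4.800000=11.2000
k=3 load: inc=-4.800000, refl=-4.800000·1.000000=-4.8000; V=16.000000+-4.800000+-4.800000=6.4000
k=4 src: inc=-4.800000, refl=-4.800000·-0.600000=2.8800; V=11.200000+-4.800000+2.880000=9.2800
k=5 load: inc=2.880000, refl=2.880000·1.000000=2.8800; V=6.400000+2.880000+2.880000=12.1600
k=6 src: inc=2.880000, refl=2.880000·-0.600000=-1.7280; V=9.280000+2.880000+-1.728000=10.4320
k=7 load: inc=-1.728000, refl=-1.728000·1.000000=-1.7280; V=12.160000+-1.728000+-1.728000=8.7040
k=8 src: inc=-1.728000, refl=-1.728000·-0.600000=1.0368; V=10.432000+-1.728000+1.036800=9.7408
k=9 load: inc=1.036800, refl=1.036800·1.000000=1.0368; V=8.704000+1.036800+1.036800=10.7776

0 0 source 8.0000
1 5 load 16.0000
2 10 source 11.2000
3 15 load 6.4000
4 20 source 9.2800
5 25 load 12.1600
6 30 source 10.4320
7 35 load 8.7040
8 40 source 9.7408
9 45 load 10.7776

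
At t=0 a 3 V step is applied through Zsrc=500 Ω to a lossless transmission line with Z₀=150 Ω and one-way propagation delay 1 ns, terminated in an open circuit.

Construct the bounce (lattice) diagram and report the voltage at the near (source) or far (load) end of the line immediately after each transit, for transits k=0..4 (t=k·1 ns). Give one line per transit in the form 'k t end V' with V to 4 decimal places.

0 0 source 0.6923
1 1 load 1.3846
2 2 source 1.7574
3 3 load 2.1302
4 4 source 2.3309

Γ_L=1.000000, Γ_S=0.538462; launch V₁=3·150/650=0.692308
k=0 src: V=0.6923
k=1 load: inc=0.692308, refl=0.692308·1.000000=0.6923; V=0.000000+0.692308+0.692308=1.3846
k=2 src: inc=0.692308, refl=0.692308·0.538462=0.3728; V=0.692308+0.692308+0.372781=1.7574
k=3 load: inc=0.372781, refl=0.372781·1.000000=0.3728; V=1.384615+0.372781+0.372781=2.1302
k=4 src: inc=0.372781, refl=0.372781·0.538462=0.2007; V=1.757396+0.372781+0.200728=2.3309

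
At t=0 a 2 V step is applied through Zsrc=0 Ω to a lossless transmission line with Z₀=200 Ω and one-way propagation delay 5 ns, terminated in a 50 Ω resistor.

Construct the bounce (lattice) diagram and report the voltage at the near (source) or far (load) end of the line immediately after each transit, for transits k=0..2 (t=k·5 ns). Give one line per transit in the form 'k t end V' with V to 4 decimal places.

0 0 source 2.0000
1 5 load 0.8000
2 10 source 2.0000

Γ_L=-0.600000, Γ_S=-1.000000; launch V₁=2·200/200=2.000000
k=0 src: V=2.0000
k=1 load: inc=2.000000, refl=2.000000·-0.600000=-1.2000; V=0.000000+2.000000+-1.200000=0.8000
k=2 src: inc=-1.200000, refl=-1.200000·-1.000000=1.2000; V=2.000000+-1.200000+1.200000=2.0000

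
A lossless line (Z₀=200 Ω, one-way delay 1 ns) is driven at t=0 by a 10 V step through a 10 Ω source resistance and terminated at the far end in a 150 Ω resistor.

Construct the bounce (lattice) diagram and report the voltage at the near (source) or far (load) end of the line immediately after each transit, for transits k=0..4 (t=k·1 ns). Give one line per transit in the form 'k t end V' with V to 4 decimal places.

0 0 source 9.5238
1 1 load 8.1633
2 2 source 9.3942
3 3 load 9.2184
4 4 source 9.3775

Γ_L=-0.142857, Γ_S=-0.904762; launch V₁=10·200/210=9.523810
k=0 src: V=9.5238
k=1 load: inc=9.523810, refl=9.523810·-0.142857=-1.3605; V=0.000000+9.523810+-1.360544=8.1633
k=2 src: inc=-1.360544, refl=-1.360544·-0.904762=1.2310; V=9.523810+-1.360544+1.230969=9.3942
k=3 load: inc=1.230969, refl=1.230969·-0.142857=-0.1759; V=8.163265+1.230969+-0.175853=9.2184
k=4 src: inc=-0.175853, refl=-0.175853·-0.904762=0.1591; V=9.394234+-0.175853+0.159105=9.3775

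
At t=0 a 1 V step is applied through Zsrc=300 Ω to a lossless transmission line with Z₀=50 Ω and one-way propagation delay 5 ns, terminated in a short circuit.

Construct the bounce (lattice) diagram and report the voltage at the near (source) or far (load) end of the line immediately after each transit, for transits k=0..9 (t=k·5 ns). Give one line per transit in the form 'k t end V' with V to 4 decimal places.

Γ_L=-1.000000, Γ_S=0.714286; launch V₁=1·50/350=0.142857
k=0 src: V=0.1429
k=1 load: inc=0.142857, refl=0.142857·-1.000000=-0.1429; V=0.000000+0.142857+-0.142857=0.0000
k=2 src: inc=-0.142857, refl=-0.142857·0.714286=-0.1020; V=0.142857+-0.142857+-0.102041=-0.1020
k=3 load: inc=-0.102041, refl=-0.102041·-1.000000=0.1020; V=0.000000+-0.102041+0.102041=0.0000
k=4 src: inc=0.102041, refl=0.102041·0.714286=0.0729; V=-0.102041+0.102041+0.072886=0.0729
k=5 load: inc=0.072886, refl=0.072886·-1.000000=-0.0729; V=0.000000+0.072886+-0.072886=0.0000
k=6 src: inc=-0.072886, refl=-0.072886·0.714286=-0.0521; V=0.072886+-0.072886+-0.052062=-0.0521
k=7 load: inc=-0.052062, refl=-0.052062·-1.000000=0.0521; V=0.000000+-0.052062+0.052062=0.0000
k=8 src: inc=0.052062, refl=0.052062·0.714286=0.0372; V=-0.052062+0.052062+0.037187=0.0372
k=9 load: inc=0.037187, refl=0.037187·-1.000000=-0.0372; V=0.000000+0.037187+-0.037187=0.0000

0 0 source 0.1429
1 5 load 0.0000
2 10 source -0.1020
3 15 load 0.0000
4 20 source 0.0729
5 25 load 0.0000
6 30 source -0.0521
7 35 load 0.0000
8 40 source 0.0372
9 45 load 0.0000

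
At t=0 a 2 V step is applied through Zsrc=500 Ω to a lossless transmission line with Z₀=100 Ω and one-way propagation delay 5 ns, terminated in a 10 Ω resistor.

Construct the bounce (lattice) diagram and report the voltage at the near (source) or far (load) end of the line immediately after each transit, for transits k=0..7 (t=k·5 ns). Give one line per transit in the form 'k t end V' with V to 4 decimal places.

Γ_L=-0.818182, Γ_S=0.666667; launch V₁=2·100/600=0.333333
k=0 src: V=0.3333
k=1 load: inc=0.333333, refl=0.333333·-0.818182=-0.2727; V=0.000000+0.333333+-0.272727=0.0606
k=2 src: inc=-0.272727, refl=-0.272727·0.666667=-0.1818; V=0.333333+-0.272727+-0.181818=-0.1212
k=3 load: inc=-0.181818, refl=-0.181818·-0.818182=0.1488; V=0.060606+-0.181818+0.148760=0.0275
k=4 src: inc=0.148760, refl=0.148760·0.666667=0.0992; V=-0.121212+0.148760+0.099174=0.1267
k=5 load: inc=0.099174, refl=0.099174·-0.818182=-0.0811; V=0.027548+0.099174+-0.081142=0.0456
k=6 src: inc=-0.081142, refl=-0.081142·0.666667=-0.0541; V=0.126722+-0.081142+-0.054095=-0.0085
k=7 load: inc=-0.054095, refl=-0.054095·-0.818182=0.0443; V=0.045580+-0.054095+0.044259=0.0357

0 0 source 0.3333
1 5 load 0.0606
2 10 source -0.1212
3 15 load 0.0275
4 20 source 0.1267
5 25 load 0.0456
6 30 source -0.0085
7 35 load 0.0357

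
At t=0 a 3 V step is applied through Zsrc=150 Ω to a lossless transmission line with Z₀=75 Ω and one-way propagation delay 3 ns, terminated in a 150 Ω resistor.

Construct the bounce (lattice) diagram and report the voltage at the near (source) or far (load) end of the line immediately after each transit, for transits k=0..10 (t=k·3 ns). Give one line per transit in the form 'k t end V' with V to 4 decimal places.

0 0 source 1.0000
1 3 load 1.3333
2 6 source 1.4444
3 9 load 1.4815
4 12 source 1.4938
5 15 load 1.4979
6 18 source 1.4993
7 21 load 1.4998
8 24 source 1.4999
9 27 load 1.5000
10 30 source 1.5000

Γ_L=0.333333, Γ_S=0.333333; launch V₁=3·75/225=1.000000
k=0 src: V=1.0000
k=1 load: inc=1.000000, refl=1.000000·0.333333=0.3333; V=0.000000+1.000000+0.333333=1.3333
k=2 src: inc=0.333333, refl=0.333333·0.333333=0.1111; V=1.000000+0.333333+0.111111=1.4444
k=3 load: inc=0.111111, refl=0.111111·0.333333=0.0370; V=1.333333+0.111111+0.037037=1.4815
k=4 src: inc=0.037037, refl=0.037037·0.333333=0.0123; V=1.444444+0.037037+0.012346=1.4938
k=5 load: inc=0.012346, refl=0.012346·0.333333=0.0041; V=1.481481+0.012346+0.004115=1.4979
k=6 src: inc=0.004115, refl=0.004115·0.333333=0.0014; V=1.493827+0.004115+0.001372=1.4993
k=7 load: inc=0.001372, refl=0.001372·0.333333=0.0005; V=1.497942+0.001372+0.000457=1.4998
k=8 src: inc=0.000457, refl=0.000457·0.333333=0.0002; V=1.499314+0.000457+0.000152=1.4999
k=9 load: inc=0.000152, refl=0.000152·0.333333=0.0001; V=1.499771+0.000152+0.000051=1.5000
k=10 src: inc=0.000051, refl=0.000051·0.333333=0.0000; V=1.499924+0.000051+0.000017=1.5000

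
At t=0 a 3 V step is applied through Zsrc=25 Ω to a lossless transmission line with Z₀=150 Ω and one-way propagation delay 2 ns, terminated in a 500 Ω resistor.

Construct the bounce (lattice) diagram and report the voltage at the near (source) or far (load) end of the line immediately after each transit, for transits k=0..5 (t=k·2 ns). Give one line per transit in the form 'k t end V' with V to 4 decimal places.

Γ_L=0.538462, Γ_S=-0.714286; launch V₁=3·150/175=2.571429
k=0 src: V=2.5714
k=1 load: inc=2.571429, refl=2.571429·0.538462=1.3846; V=0.000000+2.571429+1.384615=3.9560
k=2 src: inc=1.384615, refl=1.384615·-0.714286=-0.9890; V=2.571429+1.384615+-0.989011=2.9670
k=3 load: inc=-0.989011, refl=-0.989011·0.538462=-0.5325; V=3.956044+-0.989011+-0.532544=2.4345
k=4 src: inc=-0.532544, refl=-0.532544·-0.714286=0.3804; V=2.967033+-0.532544+0.380389=2.8149
k=5 load: inc=0.380389, refl=0.380389·0.538462=0.2048; V=2.434489+0.380389+0.204825=3.0197

0 0 source 2.5714
1 2 load 3.9560
2 4 source 2.9670
3 6 load 2.4345
4 8 source 2.8149
5 10 load 3.0197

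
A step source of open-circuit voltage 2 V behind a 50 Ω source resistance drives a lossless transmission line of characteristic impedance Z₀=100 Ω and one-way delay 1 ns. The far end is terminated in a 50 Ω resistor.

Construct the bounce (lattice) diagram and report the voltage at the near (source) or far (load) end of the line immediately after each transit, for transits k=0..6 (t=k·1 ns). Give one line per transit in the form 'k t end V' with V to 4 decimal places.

0 0 source 1.3333
1 1 load 0.8889
2 2 source 1.0370
3 3 load 0.9877
4 4 source 1.0041
5 5 load 0.9986
6 6 source 1.0005

Γ_L=-0.333333, Γ_S=-0.333333; launch V₁=2·100/150=1.333333
k=0 src: V=1.3333
k=1 load: inc=1.333333, refl=1.333333·-0.333333=-0.4444; V=0.000000+1.333333+-0.444444=0.8889
k=2 src: inc=-0.444444, refl=-0.444444·-0.333333=0.1481; V=1.333333+-0.444444+0.148148=1.0370
k=3 load: inc=0.148148, refl=0.148148·-0.333333=-0.0494; V=0.888889+0.148148+-0.049383=0.9877
k=4 src: inc=-0.049383, refl=-0.049383·-0.333333=0.0165; V=1.037037+-0.049383+0.016461=1.0041
k=5 load: inc=0.016461, refl=0.016461·-0.333333=-0.0055; V=0.987654+0.016461+-0.005487=0.9986
k=6 src: inc=-0.005487, refl=-0.005487·-0.333333=0.0018; V=1.004115+-0.005487+0.001829=1.0005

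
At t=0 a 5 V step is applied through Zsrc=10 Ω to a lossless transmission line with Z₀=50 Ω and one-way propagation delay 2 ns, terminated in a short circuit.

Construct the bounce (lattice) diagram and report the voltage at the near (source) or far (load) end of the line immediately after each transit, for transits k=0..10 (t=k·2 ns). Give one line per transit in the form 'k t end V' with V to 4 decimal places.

Γ_L=-1.000000, Γ_S=-0.666667; launch V₁=5·50/60=4.166667
k=0 src: V=4.1667
k=1 load: inc=4.166667, refl=4.166667·-1.000000=-4.1667; V=0.000000+4.166667+-4.166667=0.0000
k=2 src: inc=-4.166667, refl=-4.166667·-0.666667=2.7778; V=4.166667+-4.166667+2.777778=2.7778
k=3 load: inc=2.777778, refl=2.777778·-1.000000=-2.7778; V=0.000000+2.777778+-2.777778=0.0000
k=4 src: inc=-2.777778, refl=-2.777778·-0.666667=1.8519; V=2.777778+-2.777778+1.851852=1.8519
k=5 load: inc=1.851852, refl=1.851852·-1.000000=-1.8519; V=0.000000+1.851852+-1.851852=0.0000
k=6 src: inc=-1.851852, refl=-1.851852·-0.666667=1.2346; V=1.851852+-1.851852+1.234568=1.2346
k=7 load: inc=1.234568, refl=1.234568·-1.000000=-1.2346; V=0.000000+1.234568+-1.234568=0.0000
k=8 src: inc=-1.234568, refl=-1.234568·-0.666667=0.8230; V=1.234568+-1.234568+0.823045=0.8230
k=9 load: inc=0.823045, refl=0.823045·-1.000000=-0.8230; V=0.000000+0.823045+-0.823045=0.0000
k=10 src: inc=-0.823045, refl=-0.823045·-0.666667=0.5487; V=0.823045+-0.823045+0.548697=0.5487

0 0 source 4.1667
1 2 load 0.0000
2 4 source 2.7778
3 6 load 0.0000
4 8 source 1.8519
5 10 load 0.0000
6 12 source 1.2346
7 14 load 0.0000
8 16 source 0.8230
9 18 load 0.0000
10 20 source 0.5487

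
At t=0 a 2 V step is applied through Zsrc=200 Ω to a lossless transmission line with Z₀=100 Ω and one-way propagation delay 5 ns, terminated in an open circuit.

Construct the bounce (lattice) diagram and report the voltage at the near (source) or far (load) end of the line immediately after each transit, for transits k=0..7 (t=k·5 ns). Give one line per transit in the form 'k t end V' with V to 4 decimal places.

0 0 source 0.6667
1 5 load 1.3333
2 10 source 1.5556
3 15 load 1.7778
4 20 source 1.8519
5 25 load 1.9259
6 30 source 1.9506
7 35 load 1.9753

Γ_L=1.000000, Γ_S=0.333333; launch V₁=2·100/300=0.666667
k=0 src: V=0.6667
k=1 load: inc=0.666667, refl=0.666667·1.000000=0.6667; V=0.000000+0.666667+0.666667=1.3333
k=2 src: inc=0.666667, refl=0.666667·0.333333=0.2222; V=0.666667+0.666667+0.222222=1.5556
k=3 load: inc=0.222222, refl=0.222222·1.000000=0.2222; V=1.333333+0.222222+0.222222=1.7778
k=4 src: inc=0.222222, refl=0.222222·0.333333=0.0741; V=1.555556+0.222222+0.074074=1.8519
k=5 load: inc=0.074074, refl=0.074074·1.000000=0.0741; V=1.777778+0.074074+0.074074=1.9259
k=6 src: inc=0.074074, refl=0.074074·0.333333=0.0247; V=1.851852+0.074074+0.024691=1.9506
k=7 load: inc=0.024691, refl=0.024691·1.000000=0.0247; V=1.925926+0.024691+0.024691=1.9753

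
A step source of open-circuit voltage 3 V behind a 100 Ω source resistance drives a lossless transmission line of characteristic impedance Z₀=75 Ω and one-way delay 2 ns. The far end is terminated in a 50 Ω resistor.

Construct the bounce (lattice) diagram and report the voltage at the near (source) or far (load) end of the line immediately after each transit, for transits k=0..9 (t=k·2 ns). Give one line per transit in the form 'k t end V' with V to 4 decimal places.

0 0 source 1.2857
1 2 load 1.0286
2 4 source 0.9918
3 6 load 0.9992
4 8 source 1.0002
5 10 load 1.0000
6 12 source 1.0000
7 14 load 1.0000
8 16 source 1.0000
9 18 load 1.0000

Γ_L=-0.200000, Γ_S=0.142857; launch V₁=3·75/175=1.285714
k=0 src: V=1.2857
k=1 load: inc=1.285714, refl=1.285714·-0.200000=-0.2571; V=0.000000+1.285714+-0.257143=1.0286
k=2 src: inc=-0.257143, refl=-0.257143·0.142857=-0.0367; V=1.285714+-0.257143+-0.036735=0.9918
k=3 load: inc=-0.036735, refl=-0.036735·-0.200000=0.0073; V=1.028571+-0.036735+0.007347=0.9992
k=4 src: inc=0.007347, refl=0.007347·0.142857=0.0010; V=0.991837+0.007347+0.001050=1.0002
k=5 load: inc=0.001050, refl=0.001050·-0.200000=-0.0002; V=0.999184+0.001050+-0.000210=1.0000
k=6 src: inc=-0.000210, refl=-0.000210·0.142857=-0.0000; V=1.000233+-0.000210+-0.000030=1.0000
k=7 load: inc=-0.000030, refl=-0.000030·-0.200000=0.0000; V=1.000023+-0.000030+0.000006=1.0000
k=8 src: inc=0.000006, refl=0.000006·0.142857=0.0000; V=0.999993+0.000006+0.000001=1.0000
k=9 load: inc=0.000001, refl=0.000001·-0.200000=-0.0000; V=0.999999+0.000001+-0.000000=1.0000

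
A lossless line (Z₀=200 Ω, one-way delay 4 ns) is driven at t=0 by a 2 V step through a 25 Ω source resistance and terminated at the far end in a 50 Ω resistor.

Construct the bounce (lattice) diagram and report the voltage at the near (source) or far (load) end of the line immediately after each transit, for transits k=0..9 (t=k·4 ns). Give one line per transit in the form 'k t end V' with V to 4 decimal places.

0 0 source 1.7778
1 4 load 0.7111
2 8 source 1.5407
3 12 load 1.0430
4 16 source 1.4301
5 20 load 1.1978
6 24 source 1.3785
7 28 load 1.2701
8 32 source 1.3544
9 36 load 1.3038

Γ_L=-0.600000, Γ_S=-0.777778; launch V₁=2·200/225=1.777778
k=0 src: V=1.7778
k=1 load: inc=1.777778, refl=1.777778·-0.600000=-1.0667; V=0.000000+1.777778+-1.066667=0.7111
k=2 src: inc=-1.066667, refl=-1.066667·-0.777778=0.8296; V=1.777778+-1.066667+0.829630=1.5407
k=3 load: inc=0.829630, refl=0.829630·-0.600000=-0.4978; V=0.711111+0.829630+-0.497778=1.0430
k=4 src: inc=-0.497778, refl=-0.497778·-0.777778=0.3872; V=1.540741+-0.497778+0.387160=1.4301
k=5 load: inc=0.387160, refl=0.387160·-0.600000=-0.2323; V=1.042963+0.387160+-0.232296=1.1978
k=6 src: inc=-0.232296, refl=-0.232296·-0.777778=0.1807; V=1.430123+-0.232296+0.180675=1.3785
k=7 load: inc=0.180675, refl=0.180675·-0.600000=-0.1084; V=1.197827+0.180675+-0.108405=1.2701
k=8 src: inc=-0.108405, refl=-0.108405·-0.777778=0.0843; V=1.378502+-0.108405+0.084315=1.3544
k=9 load: inc=0.084315, refl=0.084315·-0.600000=-0.0506; V=1.270097+0.084315+-0.050589=1.3038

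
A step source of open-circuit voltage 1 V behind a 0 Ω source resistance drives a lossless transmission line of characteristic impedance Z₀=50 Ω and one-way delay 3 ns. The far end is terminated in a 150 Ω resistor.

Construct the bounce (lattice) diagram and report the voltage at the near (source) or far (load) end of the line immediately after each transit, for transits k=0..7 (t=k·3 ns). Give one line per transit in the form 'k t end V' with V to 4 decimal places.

Γ_L=0.500000, Γ_S=-1.000000; launch V₁=1·50/50=1.000000
k=0 src: V=1.0000
k=1 load: inc=1.000000, refl=1.000000·0.500000=0.5000; V=0.000000+1.000000+0.500000=1.5000
k=2 src: inc=0.500000, refl=0.500000·-1.000000=-0.5000; V=1.000000+0.500000+-0.500000=1.0000
k=3 load: inc=-0.500000, refl=-0.500000·0.500000=-0.2500; V=1.500000+-0.500000+-0.250000=0.7500
k=4 src: inc=-0.250000, refl=-0.250000·-1.000000=0.2500; V=1.000000+-0.250000+0.250000=1.0000
k=5 load: inc=0.250000, refl=0.250000·0.500000=0.1250; V=0.750000+0.250000+0.125000=1.1250
k=6 src: inc=0.125000, refl=0.125000·-1.000000=-0.1250; V=1.000000+0.125000+-0.125000=1.0000
k=7 load: inc=-0.125000, refl=-0.125000·0.500000=-0.0625; V=1.125000+-0.125000+-0.062500=0.9375

0 0 source 1.0000
1 3 load 1.5000
2 6 source 1.0000
3 9 load 0.7500
4 12 source 1.0000
5 15 load 1.1250
6 18 source 1.0000
7 21 load 0.9375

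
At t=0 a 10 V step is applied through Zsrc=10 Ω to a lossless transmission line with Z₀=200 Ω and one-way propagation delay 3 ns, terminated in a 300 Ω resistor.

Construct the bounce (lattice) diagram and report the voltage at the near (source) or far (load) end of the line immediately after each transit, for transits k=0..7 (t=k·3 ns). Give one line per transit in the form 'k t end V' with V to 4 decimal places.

0 0 source 9.5238
1 3 load 11.4286
2 6 source 9.7052
3 9 load 9.3605
4 12 source 9.6724
5 15 load 9.7348
6 18 source 9.6783
7 21 load 9.6670

Γ_L=0.200000, Γ_S=-0.904762; launch V₁=10·200/210=9.523810
k=0 src: V=9.5238
k=1 load: inc=9.523810, refl=9.523810·0.200000=1.9048; V=0.000000+9.523810+1.904762=11.4286
k=2 src: inc=1.904762, refl=1.904762·-0.904762=-1.7234; V=9.523810+1.904762+-1.723356=9.7052
k=3 load: inc=-1.723356, refl=-1.723356·0.200000=-0.3447; V=11.428571+-1.723356+-0.344671=9.3605
k=4 src: inc=-0.344671, refl=-0.344671·-0.904762=0.3118; V=9.705215+-0.344671+0.311845=9.6724
k=5 load: inc=0.311845, refl=0.311845·0.200000=0.0624; V=9.360544+0.311845+0.062369=9.7348
k=6 src: inc=0.062369, refl=0.062369·-0.904762=-0.0564; V=9.672390+0.062369+-0.056429=9.6783
k=7 load: inc=-0.056429, refl=-0.056429·0.200000=-0.0113; V=9.734759+-0.056429+-0.011286=9.6670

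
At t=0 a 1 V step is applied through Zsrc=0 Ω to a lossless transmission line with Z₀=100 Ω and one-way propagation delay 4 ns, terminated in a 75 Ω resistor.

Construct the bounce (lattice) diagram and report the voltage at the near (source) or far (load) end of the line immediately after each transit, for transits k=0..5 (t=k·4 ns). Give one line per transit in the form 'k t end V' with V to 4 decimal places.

0 0 source 1.0000
1 4 load 0.8571
2 8 source 1.0000
3 12 load 0.9796
4 16 source 1.0000
5 20 load 0.9971

Γ_L=-0.142857, Γ_S=-1.000000; launch V₁=1·100/100=1.000000
k=0 src: V=1.0000
k=1 load: inc=1.000000, refl=1.000000·-0.142857=-0.1429; V=0.000000+1.000000+-0.142857=0.8571
k=2 src: inc=-0.142857, refl=-0.142857·-1.000000=0.1429; V=1.000000+-0.142857+0.142857=1.0000
k=3 load: inc=0.142857, refl=0.142857·-0.142857=-0.0204; V=0.857143+0.142857+-0.020408=0.9796
k=4 src: inc=-0.020408, refl=-0.020408·-1.000000=0.0204; V=1.000000+-0.020408+0.020408=1.0000
k=5 load: inc=0.020408, refl=0.020408·-0.142857=-0.0029; V=0.979592+0.020408+-0.002915=0.9971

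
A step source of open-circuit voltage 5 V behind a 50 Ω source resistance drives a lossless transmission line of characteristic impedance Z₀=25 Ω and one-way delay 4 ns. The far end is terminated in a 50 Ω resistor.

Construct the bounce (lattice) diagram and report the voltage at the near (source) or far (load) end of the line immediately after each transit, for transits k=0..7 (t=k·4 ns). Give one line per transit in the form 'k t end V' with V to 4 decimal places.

0 0 source 1.6667
1 4 load 2.2222
2 8 source 2.4074
3 12 load 2.4691
4 16 source 2.4897
5 20 load 2.4966
6 24 source 2.4989
7 28 load 2.4996

Γ_L=0.333333, Γ_S=0.333333; launch V₁=5·25/75=1.666667
k=0 src: V=1.6667
k=1 load: inc=1.666667, refl=1.666667·0.333333=0.5556; V=0.000000+1.666667+0.555556=2.2222
k=2 src: inc=0.555556, refl=0.555556·0.333333=0.1852; V=1.666667+0.555556+0.185185=2.4074
k=3 load: inc=0.185185, refl=0.185185·0.333333=0.0617; V=2.222222+0.185185+0.061728=2.4691
k=4 src: inc=0.061728, refl=0.061728·0.333333=0.0206; V=2.407407+0.061728+0.020576=2.4897
k=5 load: inc=0.020576, refl=0.020576·0.333333=0.0069; V=2.469136+0.020576+0.006859=2.4966
k=6 src: inc=0.006859, refl=0.006859·0.333333=0.0023; V=2.489712+0.006859+0.002286=2.4989
k=7 load: inc=0.002286, refl=0.002286·0.333333=0.0008; V=2.496571+0.002286+0.000762=2.4996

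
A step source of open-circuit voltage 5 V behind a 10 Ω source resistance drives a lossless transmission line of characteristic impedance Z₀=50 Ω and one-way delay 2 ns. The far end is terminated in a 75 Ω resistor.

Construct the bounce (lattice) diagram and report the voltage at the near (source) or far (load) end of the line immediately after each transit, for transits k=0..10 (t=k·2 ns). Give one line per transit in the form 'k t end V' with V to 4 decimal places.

Γ_L=0.200000, Γ_S=-0.666667; launch V₁=5·50/60=4.166667
k=0 src: V=4.1667
k=1 load: inc=4.166667, refl=4.166667·0.200000=0.8333; V=0.000000+4.166667+0.833333=5.0000
k=2 src: inc=0.833333, refl=0.833333·-0.666667=-0.5556; V=4.166667+0.833333+-0.555556=4.4444
k=3 load: inc=-0.555556, refl=-0.555556·0.200000=-0.1111; V=5.000000+-0.555556+-0.111111=4.3333
k=4 src: inc=-0.111111, refl=-0.111111·-0.666667=0.0741; V=4.444444+-0.111111+0.074074=4.4074
k=5 load: inc=0.074074, refl=0.074074·0.200000=0.0148; V=4.333333+0.074074+0.014815=4.4222
k=6 src: inc=0.014815, refl=0.014815·-0.666667=-0.0099; V=4.407407+0.014815+-0.009877=4.4123
k=7 load: inc=-0.009877, refl=-0.009877·0.200000=-0.0020; V=4.422222+-0.009877+-0.001975=4.4104
k=8 src: inc=-0.001975, refl=-0.001975·-0.666667=0.0013; V=4.412346+-0.001975+0.001317=4.4117
k=9 load: inc=0.001317, refl=0.001317·0.200000=0.0003; V=4.410370+0.001317+0.000263=4.4120
k=10 src: inc=0.000263, refl=0.000263·-0.666667=-0.0002; V=4.411687+0.000263+-0.000176=4.4118

0 0 source 4.1667
1 2 load 5.0000
2 4 source 4.4444
3 6 load 4.3333
4 8 source 4.4074
5 10 load 4.4222
6 12 source 4.4123
7 14 load 4.4104
8 16 source 4.4117
9 18 load 4.4120
10 20 source 4.4118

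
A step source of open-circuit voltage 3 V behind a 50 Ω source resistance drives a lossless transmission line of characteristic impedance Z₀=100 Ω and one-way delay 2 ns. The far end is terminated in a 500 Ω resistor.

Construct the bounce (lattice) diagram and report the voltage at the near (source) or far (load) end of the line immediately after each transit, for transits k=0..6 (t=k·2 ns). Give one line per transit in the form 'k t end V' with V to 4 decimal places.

Γ_L=0.666667, Γ_S=-0.333333; launch V₁=3·100/150=2.000000
k=0 src: V=2.0000
k=1 load: inc=2.000000, refl=2.000000·0.666667=1.3333; V=0.000000+2.000000+1.333333=3.3333
k=2 src: inc=1.333333, refl=1.333333·-0.333333=-0.4444; V=2.000000+1.333333+-0.444444=2.8889
k=3 load: inc=-0.444444, refl=-0.444444·0.666667=-0.2963; V=3.333333+-0.444444+-0.296296=2.5926
k=4 src: inc=-0.296296, refl=-0.296296·-0.333333=0.0988; V=2.888889+-0.296296+0.098765=2.6914
k=5 load: inc=0.098765, refl=0.098765·0.666667=0.0658; V=2.592593+0.098765+0.065844=2.7572
k=6 src: inc=0.065844, refl=0.065844·-0.333333=-0.0219; V=2.691358+0.065844+-0.021948=2.7353

0 0 source 2.0000
1 2 load 3.3333
2 4 source 2.8889
3 6 load 2.5926
4 8 source 2.6914
5 10 load 2.7572
6 12 source 2.7353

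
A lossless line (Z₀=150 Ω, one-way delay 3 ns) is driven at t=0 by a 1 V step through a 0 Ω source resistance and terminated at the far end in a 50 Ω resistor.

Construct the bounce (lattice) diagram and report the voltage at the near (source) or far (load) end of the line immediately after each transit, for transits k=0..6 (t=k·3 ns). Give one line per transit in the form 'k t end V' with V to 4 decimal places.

0 0 source 1.0000
1 3 load 0.5000
2 6 source 1.0000
3 9 load 0.7500
4 12 source 1.0000
5 15 load 0.8750
6 18 source 1.0000

Γ_L=-0.500000, Γ_S=-1.000000; launch V₁=1·150/150=1.000000
k=0 src: V=1.0000
k=1 load: inc=1.000000, refl=1.000000·-0.500000=-0.5000; V=0.000000+1.000000+-0.500000=0.5000
k=2 src: inc=-0.500000, refl=-0.500000·-1.000000=0.5000; V=1.000000+-0.500000+0.500000=1.0000
k=3 load: inc=0.500000, refl=0.500000·-0.500000=-0.2500; V=0.500000+0.500000+-0.250000=0.7500
k=4 src: inc=-0.250000, refl=-0.250000·-1.000000=0.2500; V=1.000000+-0.250000+0.250000=1.0000
k=5 load: inc=0.250000, refl=0.250000·-0.500000=-0.1250; V=0.750000+0.250000+-0.125000=0.8750
k=6 src: inc=-0.125000, refl=-0.125000·-1.000000=0.1250; V=1.000000+-0.125000+0.125000=1.0000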